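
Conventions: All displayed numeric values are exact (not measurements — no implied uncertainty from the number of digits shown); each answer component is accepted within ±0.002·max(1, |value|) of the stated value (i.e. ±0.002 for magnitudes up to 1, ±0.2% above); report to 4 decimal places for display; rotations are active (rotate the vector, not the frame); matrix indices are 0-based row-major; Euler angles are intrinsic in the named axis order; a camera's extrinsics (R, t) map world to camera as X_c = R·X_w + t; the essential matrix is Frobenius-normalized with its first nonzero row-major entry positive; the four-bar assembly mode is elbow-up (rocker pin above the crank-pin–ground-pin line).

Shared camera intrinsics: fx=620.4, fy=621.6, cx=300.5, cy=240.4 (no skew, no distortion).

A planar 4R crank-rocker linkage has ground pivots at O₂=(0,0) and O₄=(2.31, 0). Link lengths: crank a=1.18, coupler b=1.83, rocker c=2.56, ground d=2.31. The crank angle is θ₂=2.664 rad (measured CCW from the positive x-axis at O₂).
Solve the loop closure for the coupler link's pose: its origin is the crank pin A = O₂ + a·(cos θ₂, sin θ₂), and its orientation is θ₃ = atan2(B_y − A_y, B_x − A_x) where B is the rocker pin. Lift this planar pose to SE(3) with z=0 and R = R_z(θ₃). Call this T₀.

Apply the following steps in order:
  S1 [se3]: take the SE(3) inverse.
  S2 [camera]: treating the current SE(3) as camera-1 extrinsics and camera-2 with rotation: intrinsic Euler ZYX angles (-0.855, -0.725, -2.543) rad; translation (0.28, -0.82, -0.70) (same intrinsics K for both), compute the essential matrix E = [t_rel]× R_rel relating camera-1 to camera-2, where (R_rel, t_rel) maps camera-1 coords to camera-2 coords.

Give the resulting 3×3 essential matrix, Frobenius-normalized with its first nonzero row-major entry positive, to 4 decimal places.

source (fourbar_fk): coupler pose = R=[0.7814 -0.6240 0.0000; 0.6240 0.7814 0.0000; 0.0000 0.0000 1.0000], t=(-1.0480, 0.5424, 0.0000)
after S1 (invert_se3): R=[0.7814 0.6240 0.0000; -0.6240 0.7814 0.0000; 0.0000 0.0000 1.0000], t=(0.4805, -1.0777, 0.0000)
after S2 (essential): [0.6724 -0.0111 -0.1352; 0.0499 -0.2538 0.6031; -0.2029 0.1085 -0.2141]

matrix = [0.6724 -0.0111 -0.1352; 0.0499 -0.2538 0.6031; -0.2029 0.1085 -0.2141]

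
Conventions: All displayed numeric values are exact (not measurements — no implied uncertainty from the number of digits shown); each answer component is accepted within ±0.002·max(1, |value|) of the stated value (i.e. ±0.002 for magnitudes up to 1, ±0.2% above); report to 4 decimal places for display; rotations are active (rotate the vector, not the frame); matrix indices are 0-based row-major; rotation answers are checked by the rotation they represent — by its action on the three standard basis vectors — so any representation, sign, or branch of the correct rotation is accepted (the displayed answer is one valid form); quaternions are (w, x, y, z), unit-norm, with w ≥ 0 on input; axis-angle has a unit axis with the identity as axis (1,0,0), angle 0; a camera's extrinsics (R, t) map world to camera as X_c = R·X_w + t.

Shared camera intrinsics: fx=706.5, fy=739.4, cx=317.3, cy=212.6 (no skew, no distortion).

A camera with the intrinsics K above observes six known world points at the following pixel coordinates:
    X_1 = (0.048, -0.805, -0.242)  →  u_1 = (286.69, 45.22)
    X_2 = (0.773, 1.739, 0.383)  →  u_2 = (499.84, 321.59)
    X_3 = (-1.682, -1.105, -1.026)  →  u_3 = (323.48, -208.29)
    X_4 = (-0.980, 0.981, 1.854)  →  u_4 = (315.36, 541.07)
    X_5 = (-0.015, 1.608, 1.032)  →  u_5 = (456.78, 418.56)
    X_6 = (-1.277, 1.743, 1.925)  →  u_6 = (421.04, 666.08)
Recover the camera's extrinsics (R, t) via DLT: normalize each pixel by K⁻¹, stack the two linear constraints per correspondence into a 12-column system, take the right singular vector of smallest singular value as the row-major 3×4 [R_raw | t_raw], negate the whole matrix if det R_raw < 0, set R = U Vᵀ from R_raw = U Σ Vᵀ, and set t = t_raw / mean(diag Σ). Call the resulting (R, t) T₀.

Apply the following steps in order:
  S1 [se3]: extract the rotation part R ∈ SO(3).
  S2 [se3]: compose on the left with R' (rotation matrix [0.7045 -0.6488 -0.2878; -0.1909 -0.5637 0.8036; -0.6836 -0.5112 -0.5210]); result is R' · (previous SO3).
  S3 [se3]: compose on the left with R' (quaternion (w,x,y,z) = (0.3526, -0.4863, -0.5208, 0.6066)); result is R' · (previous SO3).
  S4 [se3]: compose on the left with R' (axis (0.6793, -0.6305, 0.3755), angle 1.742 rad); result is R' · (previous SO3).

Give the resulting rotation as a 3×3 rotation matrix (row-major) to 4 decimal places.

rotation (matrix) = ((0.6720, -0.2715, 0.6890), (0.6107, -0.3232, -0.7229), (0.4189, 0.9066, -0.0514))

source (pnp_recover): camera pose = R=[-0.0022 0.8043 -0.5943; -0.1310 0.5889 0.7975; 0.9914 0.0796 0.1041], t=(0.3000, -0.3904, 4.7413)
after S1 (rot_of_se3): [-0.0022 0.8043 -0.5943; -0.1310 0.5889 0.7975; 0.9914 0.0796 0.1041]
after S2 (compose_so3): [-0.2018 0.1616 -0.9660; 0.8710 -0.4216 -0.2525; -0.4480 -0.8923 -0.0557]
after S3 (compose_so3): [0.5536 0.7759 0.3023; -0.2410 0.4968 -0.8337; -0.7971 0.3887 0.4621]
after S4 (compose_so3): [0.6720 -0.2715 0.6890; 0.6107 -0.3232 -0.7229; 0.4189 0.9066 -0.0514]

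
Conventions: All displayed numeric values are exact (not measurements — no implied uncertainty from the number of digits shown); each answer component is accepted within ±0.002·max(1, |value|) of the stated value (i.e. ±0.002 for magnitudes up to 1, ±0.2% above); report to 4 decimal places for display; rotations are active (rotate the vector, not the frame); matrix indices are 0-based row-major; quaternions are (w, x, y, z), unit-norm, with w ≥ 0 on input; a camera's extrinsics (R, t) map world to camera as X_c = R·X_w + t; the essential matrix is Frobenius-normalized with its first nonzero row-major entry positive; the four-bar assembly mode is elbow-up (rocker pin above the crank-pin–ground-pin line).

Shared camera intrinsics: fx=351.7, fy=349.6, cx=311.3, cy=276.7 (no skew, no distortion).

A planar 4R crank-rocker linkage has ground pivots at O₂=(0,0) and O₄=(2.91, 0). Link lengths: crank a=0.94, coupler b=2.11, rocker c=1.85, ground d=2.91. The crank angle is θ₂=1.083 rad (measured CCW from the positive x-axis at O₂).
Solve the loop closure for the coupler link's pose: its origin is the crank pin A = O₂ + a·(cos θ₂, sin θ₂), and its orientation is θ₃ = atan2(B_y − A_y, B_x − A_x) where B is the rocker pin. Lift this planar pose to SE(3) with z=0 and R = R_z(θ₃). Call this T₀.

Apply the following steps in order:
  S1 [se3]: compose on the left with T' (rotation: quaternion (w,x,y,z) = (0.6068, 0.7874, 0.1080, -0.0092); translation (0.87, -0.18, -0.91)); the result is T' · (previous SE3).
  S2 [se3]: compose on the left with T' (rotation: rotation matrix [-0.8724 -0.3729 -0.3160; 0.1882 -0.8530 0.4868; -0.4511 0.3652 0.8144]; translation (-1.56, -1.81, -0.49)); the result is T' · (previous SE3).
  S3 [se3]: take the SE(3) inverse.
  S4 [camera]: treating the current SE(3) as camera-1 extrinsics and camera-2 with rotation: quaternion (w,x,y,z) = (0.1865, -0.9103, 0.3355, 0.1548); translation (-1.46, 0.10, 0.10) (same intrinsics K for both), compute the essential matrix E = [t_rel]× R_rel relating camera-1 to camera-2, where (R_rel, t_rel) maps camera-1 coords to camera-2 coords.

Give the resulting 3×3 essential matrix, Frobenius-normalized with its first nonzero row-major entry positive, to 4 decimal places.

source (fourbar_fk): coupler pose = R=[0.8981 -0.4399 0.0000; 0.4399 0.8981 0.0000; 0.0000 0.0000 1.0000], t=(0.4406, 0.8304, 0.0000)
after S1 (compose_se3): R=[0.9567 -0.2668 0.1166; 0.0370 -0.2856 -0.9576; 0.2888 0.9205 -0.2634], t=(1.4507, -0.3095, -0.1823)
after S2 (compose_se3): R=[-0.9397 0.0484 0.3386; 0.2891 0.6415 0.7106; -0.1828 0.7656 -0.6168], t=(-2.6526, -1.3617, -1.4058)
after S3 (invert_se3): R=[-0.9397 0.2891 -0.1828; 0.0484 0.6415 0.7656; 0.3386 0.7106 -0.6168], t=(-2.3561, 2.0781, 0.9986)
after S4 (essential): [0.0460 -0.2157 0.5426; -0.2193 -0.5825 0.0311; 0.1902 0.2270 0.4253]

matrix = [0.0460 -0.2157 0.5426; -0.2193 -0.5825 0.0311; 0.1902 0.2270 0.4253]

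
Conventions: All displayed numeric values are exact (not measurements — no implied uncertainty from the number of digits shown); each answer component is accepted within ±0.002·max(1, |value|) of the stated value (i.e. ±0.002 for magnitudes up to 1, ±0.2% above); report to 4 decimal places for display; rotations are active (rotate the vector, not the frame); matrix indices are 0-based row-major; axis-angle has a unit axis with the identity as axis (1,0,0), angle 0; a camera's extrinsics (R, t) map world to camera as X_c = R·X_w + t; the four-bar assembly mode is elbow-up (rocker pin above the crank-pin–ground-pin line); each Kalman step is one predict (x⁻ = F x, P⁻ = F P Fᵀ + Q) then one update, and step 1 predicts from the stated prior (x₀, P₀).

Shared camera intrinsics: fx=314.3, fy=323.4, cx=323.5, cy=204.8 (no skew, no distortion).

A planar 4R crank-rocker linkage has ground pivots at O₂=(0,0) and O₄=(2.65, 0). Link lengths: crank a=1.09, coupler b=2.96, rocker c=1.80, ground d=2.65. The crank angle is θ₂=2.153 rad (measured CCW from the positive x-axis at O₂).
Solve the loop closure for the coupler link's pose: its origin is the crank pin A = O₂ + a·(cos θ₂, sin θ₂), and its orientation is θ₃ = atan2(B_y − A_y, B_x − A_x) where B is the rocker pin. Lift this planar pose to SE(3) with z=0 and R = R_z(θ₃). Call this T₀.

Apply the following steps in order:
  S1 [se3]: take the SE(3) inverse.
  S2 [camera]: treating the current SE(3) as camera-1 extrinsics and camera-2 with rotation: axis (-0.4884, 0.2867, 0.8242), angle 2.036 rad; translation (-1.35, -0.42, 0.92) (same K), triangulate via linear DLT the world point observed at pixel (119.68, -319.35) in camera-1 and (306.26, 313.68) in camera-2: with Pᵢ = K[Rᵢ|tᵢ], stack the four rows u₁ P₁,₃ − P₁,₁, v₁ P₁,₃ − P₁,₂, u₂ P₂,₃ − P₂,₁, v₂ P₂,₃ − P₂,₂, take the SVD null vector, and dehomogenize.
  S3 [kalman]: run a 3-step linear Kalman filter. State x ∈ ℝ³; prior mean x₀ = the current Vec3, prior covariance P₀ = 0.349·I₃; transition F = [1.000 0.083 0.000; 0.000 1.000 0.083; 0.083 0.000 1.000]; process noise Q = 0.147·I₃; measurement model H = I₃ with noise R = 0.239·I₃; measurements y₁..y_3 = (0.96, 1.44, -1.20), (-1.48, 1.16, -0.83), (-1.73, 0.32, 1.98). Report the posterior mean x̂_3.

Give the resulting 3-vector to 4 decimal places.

result = (-1.1868, 0.5394, 0.7561)

source (fourbar_fk): coupler pose = R=[0.9587 -0.2844 0.0000; 0.2844 0.9587 0.0000; 0.0000 0.0000 1.0000], t=(-0.5994, 0.9104, 0.0000)
after S1 (invert_se3): R=[0.9587 0.2844 0.0000; -0.2844 0.9587 0.0000; 0.0000 0.0000 1.0000], t=(0.3157, -1.0433, 0.0000)
after S2 (triangulate): (-0.8425, -1.7192, 1.5128)
after S3 (kf_track): (-1.1868, 0.5394, 0.7561)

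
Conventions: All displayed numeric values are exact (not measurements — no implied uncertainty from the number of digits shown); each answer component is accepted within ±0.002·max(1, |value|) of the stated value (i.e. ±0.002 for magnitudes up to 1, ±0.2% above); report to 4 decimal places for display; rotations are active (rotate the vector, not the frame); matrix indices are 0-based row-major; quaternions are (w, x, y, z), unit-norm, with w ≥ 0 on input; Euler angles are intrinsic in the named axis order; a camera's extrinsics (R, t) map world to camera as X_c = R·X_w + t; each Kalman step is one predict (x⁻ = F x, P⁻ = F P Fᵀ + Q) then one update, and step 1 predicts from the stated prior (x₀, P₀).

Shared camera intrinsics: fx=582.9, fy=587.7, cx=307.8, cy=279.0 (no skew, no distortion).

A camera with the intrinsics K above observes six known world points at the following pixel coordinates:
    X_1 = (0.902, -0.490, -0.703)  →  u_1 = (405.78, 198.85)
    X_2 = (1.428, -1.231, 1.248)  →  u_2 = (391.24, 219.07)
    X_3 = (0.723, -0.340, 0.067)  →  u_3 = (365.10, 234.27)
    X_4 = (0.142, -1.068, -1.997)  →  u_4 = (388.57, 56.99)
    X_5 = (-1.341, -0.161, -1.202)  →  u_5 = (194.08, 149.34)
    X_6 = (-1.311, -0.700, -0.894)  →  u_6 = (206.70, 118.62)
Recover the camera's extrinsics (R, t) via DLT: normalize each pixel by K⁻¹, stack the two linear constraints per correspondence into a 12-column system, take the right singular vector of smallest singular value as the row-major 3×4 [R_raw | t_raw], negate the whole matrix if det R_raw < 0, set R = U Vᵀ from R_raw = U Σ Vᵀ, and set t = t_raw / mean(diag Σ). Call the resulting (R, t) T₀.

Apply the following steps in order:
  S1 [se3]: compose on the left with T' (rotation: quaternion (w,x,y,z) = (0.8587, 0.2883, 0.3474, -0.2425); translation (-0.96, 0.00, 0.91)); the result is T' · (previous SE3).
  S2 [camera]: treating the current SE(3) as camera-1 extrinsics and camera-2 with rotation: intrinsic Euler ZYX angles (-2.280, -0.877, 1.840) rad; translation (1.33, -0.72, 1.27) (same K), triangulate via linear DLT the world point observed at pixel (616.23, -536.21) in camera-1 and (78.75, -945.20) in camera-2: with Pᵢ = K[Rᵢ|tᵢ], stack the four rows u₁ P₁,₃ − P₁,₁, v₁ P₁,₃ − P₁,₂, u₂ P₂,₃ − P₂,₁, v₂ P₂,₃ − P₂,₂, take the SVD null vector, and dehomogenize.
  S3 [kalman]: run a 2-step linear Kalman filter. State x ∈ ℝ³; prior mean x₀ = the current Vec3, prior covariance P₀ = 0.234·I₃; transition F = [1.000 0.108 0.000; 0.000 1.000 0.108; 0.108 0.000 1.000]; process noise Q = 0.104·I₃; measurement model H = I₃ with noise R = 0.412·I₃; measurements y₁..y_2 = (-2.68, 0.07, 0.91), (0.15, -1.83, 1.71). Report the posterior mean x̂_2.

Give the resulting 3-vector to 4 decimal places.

result = (-0.4457, -1.1301, 1.2289)

source (pnp_recover): camera pose = R=[0.9613 -0.1426 -0.2359; 0.2107 0.9319 0.2952; 0.1777 -0.3334 0.9259], t=(-0.0499, -0.3801, 6.5904)
after S1 (compose_se3): R=[0.8273 0.3311 0.4538; -0.1749 0.9195 -0.3521; -0.5338 0.2119 0.8186], t=(1.7841, -4.6350, 4.7267)
after S2 (triangulate): (0.9283, -1.5246, 0.9935)
after S3 (kf_track): (-0.4457, -1.1301, 1.2289)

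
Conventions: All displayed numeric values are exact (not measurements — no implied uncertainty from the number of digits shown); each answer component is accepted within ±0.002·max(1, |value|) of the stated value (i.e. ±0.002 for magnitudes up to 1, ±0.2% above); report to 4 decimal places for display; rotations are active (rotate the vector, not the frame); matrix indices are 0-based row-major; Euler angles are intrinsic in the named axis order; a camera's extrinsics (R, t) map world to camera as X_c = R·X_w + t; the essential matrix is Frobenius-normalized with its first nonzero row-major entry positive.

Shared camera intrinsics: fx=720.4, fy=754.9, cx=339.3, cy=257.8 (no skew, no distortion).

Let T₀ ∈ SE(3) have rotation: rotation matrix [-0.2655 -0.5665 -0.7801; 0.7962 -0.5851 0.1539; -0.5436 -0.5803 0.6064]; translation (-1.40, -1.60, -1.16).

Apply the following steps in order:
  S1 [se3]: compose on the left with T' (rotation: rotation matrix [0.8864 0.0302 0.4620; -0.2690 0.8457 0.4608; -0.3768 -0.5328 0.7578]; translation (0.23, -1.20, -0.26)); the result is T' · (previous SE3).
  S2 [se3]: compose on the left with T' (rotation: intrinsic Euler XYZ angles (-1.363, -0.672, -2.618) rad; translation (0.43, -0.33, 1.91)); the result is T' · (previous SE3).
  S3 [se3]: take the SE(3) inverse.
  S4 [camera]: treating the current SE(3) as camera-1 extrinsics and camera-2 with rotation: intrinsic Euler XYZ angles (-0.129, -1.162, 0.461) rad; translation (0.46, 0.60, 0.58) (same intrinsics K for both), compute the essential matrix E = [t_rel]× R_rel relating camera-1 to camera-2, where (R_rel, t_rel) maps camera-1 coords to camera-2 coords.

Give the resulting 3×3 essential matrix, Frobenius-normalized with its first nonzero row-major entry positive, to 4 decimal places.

after S1 (compose_se3): R=[-0.4624 -0.7879 -0.4067; 0.4943 -0.6099 0.6195; -0.7361 0.0854 0.6715], t=(-1.5952, -2.7111, 0.2409)
after S2 (compose_se3): R=[0.9651 0.2422 0.1000; -0.2098 0.4856 0.8487; 0.1570 -0.8400 0.5194], t=(0.3003, 0.5192, -1.1256)
after S3 (invert_se3): R=[0.9651 -0.2098 0.1570; 0.2422 0.4856 -0.8400; 0.1000 0.8487 0.5194], t=(-0.0042, -1.2703, 0.1140)
after S4 (essential): [0.3717 -0.1878 -0.0962; -0.4999 0.2524 0.0699; 0.1022 -0.0496 0.6970]

matrix = [0.3717 -0.1878 -0.0962; -0.4999 0.2524 0.0699; 0.1022 -0.0496 0.6970]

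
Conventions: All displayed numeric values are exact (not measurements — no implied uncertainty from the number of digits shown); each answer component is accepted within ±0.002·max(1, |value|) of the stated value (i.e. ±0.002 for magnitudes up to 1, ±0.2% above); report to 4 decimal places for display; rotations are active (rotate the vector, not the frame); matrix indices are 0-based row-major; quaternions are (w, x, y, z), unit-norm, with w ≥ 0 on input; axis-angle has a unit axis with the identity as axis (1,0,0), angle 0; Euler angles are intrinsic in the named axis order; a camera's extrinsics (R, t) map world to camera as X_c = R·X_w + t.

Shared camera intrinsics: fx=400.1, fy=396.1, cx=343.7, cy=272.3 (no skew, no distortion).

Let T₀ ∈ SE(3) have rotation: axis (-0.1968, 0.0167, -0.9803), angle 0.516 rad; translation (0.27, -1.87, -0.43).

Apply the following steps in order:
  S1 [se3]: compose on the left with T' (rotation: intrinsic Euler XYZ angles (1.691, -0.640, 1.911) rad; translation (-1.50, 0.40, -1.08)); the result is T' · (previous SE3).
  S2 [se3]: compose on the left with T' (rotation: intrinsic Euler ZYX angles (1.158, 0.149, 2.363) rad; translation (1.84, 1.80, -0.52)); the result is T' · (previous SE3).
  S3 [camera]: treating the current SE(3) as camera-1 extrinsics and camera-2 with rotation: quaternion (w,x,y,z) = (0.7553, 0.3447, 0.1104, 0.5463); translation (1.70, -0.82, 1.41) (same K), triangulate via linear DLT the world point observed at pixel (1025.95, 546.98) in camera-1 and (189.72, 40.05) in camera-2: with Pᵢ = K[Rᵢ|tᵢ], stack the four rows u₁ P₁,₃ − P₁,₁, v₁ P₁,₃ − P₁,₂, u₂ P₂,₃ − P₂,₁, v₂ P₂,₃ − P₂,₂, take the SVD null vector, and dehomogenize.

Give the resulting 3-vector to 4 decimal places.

result = (-1.0263, 1.9856, -0.9350)

after S1 (compose_se3): R=[0.1218 -0.7278 -0.6749; -0.2292 0.6410 -0.7326; 0.9657 0.2439 -0.0887], t=(0.0985, -0.3547, -0.2863)
after S2 (compose_se3): R=[0.4696 0.3026 -0.8294; -0.2116 -0.8734 -0.4385; -0.8572 0.3814 -0.3461], t=(1.4609, 2.0650, -0.5794)
after S3 (triangulate): (-1.0263, 1.9856, -0.9350)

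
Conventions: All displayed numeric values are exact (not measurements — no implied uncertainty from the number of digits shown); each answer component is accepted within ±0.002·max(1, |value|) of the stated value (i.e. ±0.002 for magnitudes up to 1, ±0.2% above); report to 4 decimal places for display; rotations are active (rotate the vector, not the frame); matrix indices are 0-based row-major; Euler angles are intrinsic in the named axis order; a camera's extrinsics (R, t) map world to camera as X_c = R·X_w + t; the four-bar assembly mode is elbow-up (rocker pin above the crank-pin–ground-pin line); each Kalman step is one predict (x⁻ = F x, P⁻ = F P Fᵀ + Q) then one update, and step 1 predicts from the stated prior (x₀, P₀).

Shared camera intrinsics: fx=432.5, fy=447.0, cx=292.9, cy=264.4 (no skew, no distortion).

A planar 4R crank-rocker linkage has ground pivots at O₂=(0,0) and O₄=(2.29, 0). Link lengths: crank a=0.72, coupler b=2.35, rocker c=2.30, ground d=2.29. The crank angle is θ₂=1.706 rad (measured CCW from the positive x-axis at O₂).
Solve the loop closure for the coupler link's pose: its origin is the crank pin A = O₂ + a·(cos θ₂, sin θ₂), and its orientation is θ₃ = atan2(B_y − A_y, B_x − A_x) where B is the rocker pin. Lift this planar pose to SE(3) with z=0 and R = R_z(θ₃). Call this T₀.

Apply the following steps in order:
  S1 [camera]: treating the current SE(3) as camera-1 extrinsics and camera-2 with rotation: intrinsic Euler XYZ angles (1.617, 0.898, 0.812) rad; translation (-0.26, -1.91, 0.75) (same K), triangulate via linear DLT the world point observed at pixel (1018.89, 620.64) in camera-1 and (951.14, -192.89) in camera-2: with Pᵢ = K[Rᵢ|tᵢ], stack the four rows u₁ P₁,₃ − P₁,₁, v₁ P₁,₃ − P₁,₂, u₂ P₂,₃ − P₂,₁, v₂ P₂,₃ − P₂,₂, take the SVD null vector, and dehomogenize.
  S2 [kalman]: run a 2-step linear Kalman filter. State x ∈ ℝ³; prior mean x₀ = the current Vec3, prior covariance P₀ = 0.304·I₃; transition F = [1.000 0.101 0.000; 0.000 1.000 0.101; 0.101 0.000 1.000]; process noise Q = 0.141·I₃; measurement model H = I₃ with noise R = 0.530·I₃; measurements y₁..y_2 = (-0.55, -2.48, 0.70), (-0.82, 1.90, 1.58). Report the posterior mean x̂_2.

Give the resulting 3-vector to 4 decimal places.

source (fourbar_fk): coupler pose = R=[0.7661 -0.6428 0.0000; 0.6428 0.7661 0.0000; 0.0000 0.0000 1.0000], t=(-0.0971, 0.7134, 0.0000)
after S1 (triangulate): (1.5053, -1.1011, 1.0508)
after S2 (kf_track): (-0.0855, -0.1503, 1.2732)

result = (-0.0855, -0.1503, 1.2732)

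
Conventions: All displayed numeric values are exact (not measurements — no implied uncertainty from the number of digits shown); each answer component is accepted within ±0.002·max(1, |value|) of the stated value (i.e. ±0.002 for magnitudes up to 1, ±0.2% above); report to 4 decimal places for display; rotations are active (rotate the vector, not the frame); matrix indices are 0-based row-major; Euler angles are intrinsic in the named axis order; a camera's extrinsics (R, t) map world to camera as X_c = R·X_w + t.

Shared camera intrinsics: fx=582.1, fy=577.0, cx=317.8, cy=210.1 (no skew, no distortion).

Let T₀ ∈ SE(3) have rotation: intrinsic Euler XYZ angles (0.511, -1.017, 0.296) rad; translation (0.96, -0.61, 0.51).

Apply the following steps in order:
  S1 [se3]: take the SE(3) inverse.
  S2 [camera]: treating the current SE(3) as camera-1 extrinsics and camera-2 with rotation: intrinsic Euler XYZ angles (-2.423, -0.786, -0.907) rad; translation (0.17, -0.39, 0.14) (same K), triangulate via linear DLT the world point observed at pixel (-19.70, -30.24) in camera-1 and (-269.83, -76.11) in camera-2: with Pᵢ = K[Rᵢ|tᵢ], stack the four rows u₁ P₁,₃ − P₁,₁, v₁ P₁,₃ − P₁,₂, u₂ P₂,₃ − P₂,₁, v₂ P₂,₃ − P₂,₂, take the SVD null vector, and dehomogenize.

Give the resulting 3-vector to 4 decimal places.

result = (-0.4421, -1.3539, 0.3278)

after S1 (invert_se3): R=[0.5030 -0.1434 0.8523; -0.1534 0.9557 0.2514; -0.8505 -0.2572 0.4587], t=(-1.0051, 0.6020, 0.4257)
after S2 (triangulate): (-0.4421, -1.3539, 0.3278)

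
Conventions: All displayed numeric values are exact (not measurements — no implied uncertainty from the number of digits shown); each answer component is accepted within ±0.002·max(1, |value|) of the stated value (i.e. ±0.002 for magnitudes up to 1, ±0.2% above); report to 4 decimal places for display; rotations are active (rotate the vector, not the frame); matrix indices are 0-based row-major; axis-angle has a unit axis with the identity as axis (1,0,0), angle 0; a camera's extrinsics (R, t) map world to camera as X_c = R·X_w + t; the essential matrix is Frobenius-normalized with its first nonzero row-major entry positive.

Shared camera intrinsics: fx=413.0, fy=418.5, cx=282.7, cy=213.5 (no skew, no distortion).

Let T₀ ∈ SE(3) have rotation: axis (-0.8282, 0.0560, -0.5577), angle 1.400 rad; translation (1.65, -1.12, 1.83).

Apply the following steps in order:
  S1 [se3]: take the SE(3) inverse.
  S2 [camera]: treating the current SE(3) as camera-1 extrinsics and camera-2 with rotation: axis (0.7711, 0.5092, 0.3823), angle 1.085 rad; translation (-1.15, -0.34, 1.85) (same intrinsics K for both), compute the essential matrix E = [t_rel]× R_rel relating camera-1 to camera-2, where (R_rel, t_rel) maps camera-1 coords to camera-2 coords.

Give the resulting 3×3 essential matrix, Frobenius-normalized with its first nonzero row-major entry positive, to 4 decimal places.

after S1 (invert_se3): R=[0.7392 -0.5881 0.3282; 0.5111 0.1725 -0.8420; 0.4386 0.7902 0.4281], t=(-2.4790, 0.8909, -0.6220)
after S2 (essential): [0.2390 -0.2216 -0.4656; 0.5913 0.1396 -0.0813; 0.2419 0.3194 0.3750]

matrix = [0.2390 -0.2216 -0.4656; 0.5913 0.1396 -0.0813; 0.2419 0.3194 0.3750]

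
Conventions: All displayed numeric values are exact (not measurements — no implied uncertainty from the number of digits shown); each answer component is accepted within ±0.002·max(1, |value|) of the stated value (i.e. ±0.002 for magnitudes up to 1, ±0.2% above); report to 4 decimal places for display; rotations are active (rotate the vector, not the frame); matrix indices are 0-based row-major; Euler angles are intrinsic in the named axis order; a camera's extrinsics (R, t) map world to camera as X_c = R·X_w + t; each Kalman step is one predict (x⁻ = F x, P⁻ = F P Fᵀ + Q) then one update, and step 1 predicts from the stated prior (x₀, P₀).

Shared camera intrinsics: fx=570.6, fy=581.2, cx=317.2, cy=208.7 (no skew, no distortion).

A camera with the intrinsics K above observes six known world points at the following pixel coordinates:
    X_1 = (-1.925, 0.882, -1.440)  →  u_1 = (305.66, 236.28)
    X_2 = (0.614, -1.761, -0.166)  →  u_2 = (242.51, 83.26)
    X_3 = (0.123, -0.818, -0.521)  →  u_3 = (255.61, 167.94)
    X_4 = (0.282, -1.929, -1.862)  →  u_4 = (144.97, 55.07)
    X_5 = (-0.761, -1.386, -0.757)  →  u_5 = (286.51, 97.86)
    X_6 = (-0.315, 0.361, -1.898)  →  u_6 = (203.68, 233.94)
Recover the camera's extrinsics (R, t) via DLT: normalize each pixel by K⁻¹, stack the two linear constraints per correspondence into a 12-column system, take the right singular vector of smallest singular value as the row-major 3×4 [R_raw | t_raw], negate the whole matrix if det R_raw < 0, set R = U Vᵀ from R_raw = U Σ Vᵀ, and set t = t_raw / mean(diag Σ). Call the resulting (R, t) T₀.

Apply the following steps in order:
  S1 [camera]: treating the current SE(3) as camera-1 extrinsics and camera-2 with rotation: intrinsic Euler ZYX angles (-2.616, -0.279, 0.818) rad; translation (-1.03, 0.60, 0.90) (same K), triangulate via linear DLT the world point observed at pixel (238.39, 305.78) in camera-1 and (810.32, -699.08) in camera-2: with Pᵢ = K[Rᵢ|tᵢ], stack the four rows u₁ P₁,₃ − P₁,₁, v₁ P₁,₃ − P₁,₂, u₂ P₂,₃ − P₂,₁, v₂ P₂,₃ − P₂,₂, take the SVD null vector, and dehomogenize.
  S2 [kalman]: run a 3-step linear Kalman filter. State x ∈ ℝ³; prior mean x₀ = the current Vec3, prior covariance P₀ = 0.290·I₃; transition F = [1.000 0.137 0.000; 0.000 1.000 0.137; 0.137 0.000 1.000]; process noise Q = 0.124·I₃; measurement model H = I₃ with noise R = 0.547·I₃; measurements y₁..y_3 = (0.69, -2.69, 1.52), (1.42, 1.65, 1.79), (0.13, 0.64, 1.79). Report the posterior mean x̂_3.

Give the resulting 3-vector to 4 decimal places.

result = (0.5553, 0.6290, 1.0866)

source (pnp_recover): camera pose = R=[-0.5701 0.0340 0.8209; 0.2990 0.9392 0.1688; -0.7652 0.3416 -0.5456], t=(-0.1199, 0.4000, 6.0690)
after S1 (triangulate): (-0.6065, 1.4826, -1.6747)
after S2 (kf_track): (0.5553, 0.6290, 1.0866)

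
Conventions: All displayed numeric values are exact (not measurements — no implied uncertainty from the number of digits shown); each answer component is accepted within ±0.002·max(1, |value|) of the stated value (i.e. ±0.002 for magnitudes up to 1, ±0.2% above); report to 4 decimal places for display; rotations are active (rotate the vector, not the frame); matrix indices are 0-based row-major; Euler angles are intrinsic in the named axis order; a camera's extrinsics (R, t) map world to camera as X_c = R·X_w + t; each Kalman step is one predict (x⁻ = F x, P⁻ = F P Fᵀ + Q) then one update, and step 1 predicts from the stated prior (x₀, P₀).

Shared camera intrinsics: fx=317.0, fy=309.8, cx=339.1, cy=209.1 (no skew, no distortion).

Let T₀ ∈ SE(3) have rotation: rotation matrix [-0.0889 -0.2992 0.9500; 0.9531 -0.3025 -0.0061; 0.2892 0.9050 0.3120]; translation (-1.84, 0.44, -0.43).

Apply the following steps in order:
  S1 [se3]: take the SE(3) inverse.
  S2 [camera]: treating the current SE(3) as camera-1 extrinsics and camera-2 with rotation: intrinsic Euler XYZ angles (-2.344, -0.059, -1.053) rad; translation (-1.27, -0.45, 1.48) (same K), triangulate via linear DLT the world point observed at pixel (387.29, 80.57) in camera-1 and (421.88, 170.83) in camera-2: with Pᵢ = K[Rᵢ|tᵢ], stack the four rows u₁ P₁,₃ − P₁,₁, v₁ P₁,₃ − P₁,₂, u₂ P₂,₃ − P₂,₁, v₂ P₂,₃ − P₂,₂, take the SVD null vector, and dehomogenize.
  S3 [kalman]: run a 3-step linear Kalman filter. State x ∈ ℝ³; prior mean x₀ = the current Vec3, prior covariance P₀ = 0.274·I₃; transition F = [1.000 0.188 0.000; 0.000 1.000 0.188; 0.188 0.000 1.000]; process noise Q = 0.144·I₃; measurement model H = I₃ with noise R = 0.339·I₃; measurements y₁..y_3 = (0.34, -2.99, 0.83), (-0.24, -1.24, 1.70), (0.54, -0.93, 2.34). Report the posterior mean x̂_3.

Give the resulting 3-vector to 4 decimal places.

result = (0.3179, -0.8907, 1.6890)

after S1 (invert_se3): R=[-0.0889 0.9531 0.2892; -0.2992 -0.3025 0.9050; 0.9500 -0.0061 0.3120], t=(-0.4586, -0.0282, 1.8849)
after S2 (triangulate): (1.4622, 1.2629, -0.4906)
after S3 (kf_track): (0.3179, -0.8907, 1.6890)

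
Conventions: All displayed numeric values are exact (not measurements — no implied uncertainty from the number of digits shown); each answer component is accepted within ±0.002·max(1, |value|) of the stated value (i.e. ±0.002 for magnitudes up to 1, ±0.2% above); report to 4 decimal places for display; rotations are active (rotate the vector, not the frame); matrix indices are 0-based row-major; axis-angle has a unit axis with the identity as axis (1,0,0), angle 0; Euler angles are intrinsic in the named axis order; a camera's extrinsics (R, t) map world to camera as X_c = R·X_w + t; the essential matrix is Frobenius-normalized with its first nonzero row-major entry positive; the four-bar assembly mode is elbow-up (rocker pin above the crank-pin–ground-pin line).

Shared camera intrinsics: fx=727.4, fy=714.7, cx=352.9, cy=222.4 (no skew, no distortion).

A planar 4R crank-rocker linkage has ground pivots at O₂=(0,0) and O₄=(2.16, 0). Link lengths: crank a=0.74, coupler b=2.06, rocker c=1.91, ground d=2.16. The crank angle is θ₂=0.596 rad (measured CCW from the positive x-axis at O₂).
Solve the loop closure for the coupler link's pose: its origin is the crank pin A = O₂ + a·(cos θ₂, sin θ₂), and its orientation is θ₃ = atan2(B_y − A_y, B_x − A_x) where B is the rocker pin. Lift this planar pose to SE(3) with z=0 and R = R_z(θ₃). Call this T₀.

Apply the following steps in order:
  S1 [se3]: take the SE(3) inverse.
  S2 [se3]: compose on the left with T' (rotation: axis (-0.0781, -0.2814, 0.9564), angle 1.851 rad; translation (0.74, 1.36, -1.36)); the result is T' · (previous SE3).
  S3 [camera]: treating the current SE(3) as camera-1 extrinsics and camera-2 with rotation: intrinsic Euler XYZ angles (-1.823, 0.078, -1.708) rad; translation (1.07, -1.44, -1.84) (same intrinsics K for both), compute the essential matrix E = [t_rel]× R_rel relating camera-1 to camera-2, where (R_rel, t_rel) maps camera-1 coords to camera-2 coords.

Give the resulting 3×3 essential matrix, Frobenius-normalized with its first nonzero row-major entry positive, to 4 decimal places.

source (fourbar_fk): coupler pose = R=[0.6903 -0.7235 0.0000; 0.7235 0.6903 0.0000; 0.0000 0.0000 1.0000], t=(0.6124, 0.4154, 0.0000)
after S1 (invert_se3): R=[0.6903 0.7235 0.0000; -0.7235 0.6903 -0.0000; 0.0000 0.0000 1.0000], t=(-0.7233, 0.1564, 0.0000)
after S2 (compose_se3): R=[0.4592 -0.8095 -0.3658; 0.7808 0.5642 -0.2685; 0.4237 -0.1623 0.8911], t=(0.7951, 0.6475, -1.5521)
after S3 (essential): [0.0972 -0.0141 -0.6236; -0.4288 0.5560 -0.0426; -0.0000 0.0569 -0.3216]

matrix = [0.0972 -0.0141 -0.6236; -0.4288 0.5560 -0.0426; -0.0000 0.0569 -0.3216]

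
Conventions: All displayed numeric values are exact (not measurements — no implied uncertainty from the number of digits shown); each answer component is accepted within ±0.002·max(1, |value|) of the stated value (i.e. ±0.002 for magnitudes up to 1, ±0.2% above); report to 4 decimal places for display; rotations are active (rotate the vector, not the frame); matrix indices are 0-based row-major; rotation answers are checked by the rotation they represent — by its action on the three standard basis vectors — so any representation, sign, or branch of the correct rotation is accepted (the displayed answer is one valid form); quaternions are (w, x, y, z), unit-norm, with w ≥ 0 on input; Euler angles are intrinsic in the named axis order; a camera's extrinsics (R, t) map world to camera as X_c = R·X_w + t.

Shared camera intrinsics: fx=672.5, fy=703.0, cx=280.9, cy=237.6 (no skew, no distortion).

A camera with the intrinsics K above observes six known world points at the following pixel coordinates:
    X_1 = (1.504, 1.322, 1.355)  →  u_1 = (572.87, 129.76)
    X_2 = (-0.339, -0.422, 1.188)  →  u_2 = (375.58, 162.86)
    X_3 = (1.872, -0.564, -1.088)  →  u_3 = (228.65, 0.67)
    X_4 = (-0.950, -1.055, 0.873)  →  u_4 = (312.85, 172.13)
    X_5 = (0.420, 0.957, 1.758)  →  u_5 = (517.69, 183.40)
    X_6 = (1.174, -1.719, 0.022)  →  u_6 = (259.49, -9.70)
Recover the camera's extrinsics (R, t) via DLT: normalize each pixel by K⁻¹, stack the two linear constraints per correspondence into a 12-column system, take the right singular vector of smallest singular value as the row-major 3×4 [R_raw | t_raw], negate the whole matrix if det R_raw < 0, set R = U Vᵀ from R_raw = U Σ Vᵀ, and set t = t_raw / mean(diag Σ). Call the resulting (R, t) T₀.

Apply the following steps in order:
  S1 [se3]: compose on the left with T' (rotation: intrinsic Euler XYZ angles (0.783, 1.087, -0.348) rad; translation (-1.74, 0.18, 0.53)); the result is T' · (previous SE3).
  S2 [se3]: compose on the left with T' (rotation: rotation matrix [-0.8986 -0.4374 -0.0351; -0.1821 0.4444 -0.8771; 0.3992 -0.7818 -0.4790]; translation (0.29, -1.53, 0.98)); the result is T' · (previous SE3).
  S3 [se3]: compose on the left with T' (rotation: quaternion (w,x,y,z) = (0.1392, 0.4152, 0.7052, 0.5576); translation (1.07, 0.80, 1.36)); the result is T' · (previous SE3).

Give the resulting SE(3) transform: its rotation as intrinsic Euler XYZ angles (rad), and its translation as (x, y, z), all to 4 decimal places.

source (pnp_recover): camera pose = R=[0.2003 0.5142 0.8340; -0.6626 0.6981 -0.2712; -0.7217 -0.4983 0.4806], t=(0.4099, -0.4498, 6.8984)
after S1 (compose_se3): R=[-0.6564 -0.1055 0.7470; -0.2766 0.9549 -0.1082; -0.7019 -0.2777 -0.6559], t=(4.4746, -2.3374, 2.2620)
after S2 (compose_se3): R=[0.7354 -0.3131 -0.6010; 0.6122 0.6871 0.3912; 0.2905 -0.6556 0.6970], t=(-2.7879, -5.3676, 3.5103)
after S3 (compose_se3): R=[0.0016 0.0564 0.9984; 0.7601 -0.6488 0.0354; 0.6498 0.7588 -0.0440], t=(2.7931, 0.9104, -5.4167)

rotation (euler_xyz) = (-2.4632, 1.5143, -1.5418), translation = (2.7931, 0.9104, -5.4167)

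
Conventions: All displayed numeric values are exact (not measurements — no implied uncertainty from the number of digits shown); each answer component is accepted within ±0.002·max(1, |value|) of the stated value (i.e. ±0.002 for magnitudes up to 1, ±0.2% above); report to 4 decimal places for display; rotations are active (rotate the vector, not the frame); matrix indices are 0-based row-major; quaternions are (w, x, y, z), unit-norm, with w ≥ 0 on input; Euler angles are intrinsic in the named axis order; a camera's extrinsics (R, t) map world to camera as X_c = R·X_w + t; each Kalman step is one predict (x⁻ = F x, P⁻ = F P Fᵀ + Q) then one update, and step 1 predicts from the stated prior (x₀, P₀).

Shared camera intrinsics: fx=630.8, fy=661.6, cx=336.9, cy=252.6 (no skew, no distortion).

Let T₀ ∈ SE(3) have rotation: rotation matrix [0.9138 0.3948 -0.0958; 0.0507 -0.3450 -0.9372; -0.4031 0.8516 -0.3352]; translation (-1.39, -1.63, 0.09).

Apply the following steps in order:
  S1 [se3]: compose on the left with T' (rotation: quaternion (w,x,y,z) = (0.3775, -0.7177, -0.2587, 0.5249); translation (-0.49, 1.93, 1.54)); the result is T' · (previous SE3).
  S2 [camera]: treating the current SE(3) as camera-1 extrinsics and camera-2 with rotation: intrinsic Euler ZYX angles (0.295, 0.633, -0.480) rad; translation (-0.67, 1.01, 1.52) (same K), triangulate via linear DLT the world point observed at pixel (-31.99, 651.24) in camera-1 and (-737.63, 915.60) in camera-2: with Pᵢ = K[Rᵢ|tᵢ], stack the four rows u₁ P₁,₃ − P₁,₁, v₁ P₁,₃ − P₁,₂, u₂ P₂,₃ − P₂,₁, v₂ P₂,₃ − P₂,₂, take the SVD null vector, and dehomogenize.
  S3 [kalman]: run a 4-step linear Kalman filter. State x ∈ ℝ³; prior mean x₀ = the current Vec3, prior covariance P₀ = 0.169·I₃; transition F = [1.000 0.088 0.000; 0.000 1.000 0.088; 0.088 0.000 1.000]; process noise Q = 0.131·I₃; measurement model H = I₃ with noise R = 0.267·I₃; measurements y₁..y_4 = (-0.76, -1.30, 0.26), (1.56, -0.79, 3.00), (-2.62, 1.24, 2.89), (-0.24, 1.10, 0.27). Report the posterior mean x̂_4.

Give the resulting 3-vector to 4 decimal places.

result = (-0.6234, 0.8110, 1.1788)

after S1 (compose_se3): R=[0.6691 -0.6749 0.3112; 0.5630 0.7337 0.3805; -0.4851 -0.0794 0.8708], t=(-0.9727, 1.8346, 3.6269)
after S2 (triangulate): (-0.1859, 0.4895, -0.8818)
after S3 (kf_track): (-0.6234, 0.8110, 1.1788)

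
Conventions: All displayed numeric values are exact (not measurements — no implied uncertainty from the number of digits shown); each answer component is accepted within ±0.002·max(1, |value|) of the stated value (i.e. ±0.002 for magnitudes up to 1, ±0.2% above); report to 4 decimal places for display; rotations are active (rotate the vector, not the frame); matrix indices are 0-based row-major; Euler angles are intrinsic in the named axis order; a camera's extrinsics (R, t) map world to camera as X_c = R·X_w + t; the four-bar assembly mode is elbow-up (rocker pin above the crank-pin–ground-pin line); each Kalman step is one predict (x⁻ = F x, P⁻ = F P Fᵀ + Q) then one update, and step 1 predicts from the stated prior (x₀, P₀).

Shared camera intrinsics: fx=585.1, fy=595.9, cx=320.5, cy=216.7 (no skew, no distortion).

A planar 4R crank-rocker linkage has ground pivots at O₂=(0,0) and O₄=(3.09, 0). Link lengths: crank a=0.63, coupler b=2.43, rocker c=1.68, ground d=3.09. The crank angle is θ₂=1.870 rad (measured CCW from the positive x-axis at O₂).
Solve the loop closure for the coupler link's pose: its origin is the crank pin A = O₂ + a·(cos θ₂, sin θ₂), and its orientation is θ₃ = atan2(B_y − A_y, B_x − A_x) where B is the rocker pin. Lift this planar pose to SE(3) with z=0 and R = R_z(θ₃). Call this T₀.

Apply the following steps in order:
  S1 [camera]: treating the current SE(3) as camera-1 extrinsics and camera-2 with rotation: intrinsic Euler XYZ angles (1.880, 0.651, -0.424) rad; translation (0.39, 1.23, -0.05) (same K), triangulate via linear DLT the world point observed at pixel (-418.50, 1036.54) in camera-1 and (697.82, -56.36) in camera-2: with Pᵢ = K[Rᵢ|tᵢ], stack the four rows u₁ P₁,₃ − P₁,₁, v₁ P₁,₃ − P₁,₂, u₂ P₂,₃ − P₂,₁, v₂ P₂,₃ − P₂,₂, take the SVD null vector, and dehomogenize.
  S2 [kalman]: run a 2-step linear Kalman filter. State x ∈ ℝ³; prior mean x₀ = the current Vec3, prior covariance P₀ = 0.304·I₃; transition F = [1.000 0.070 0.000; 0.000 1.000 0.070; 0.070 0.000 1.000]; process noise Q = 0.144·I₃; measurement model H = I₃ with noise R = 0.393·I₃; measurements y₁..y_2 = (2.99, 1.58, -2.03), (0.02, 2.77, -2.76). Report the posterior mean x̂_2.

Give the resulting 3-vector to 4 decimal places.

result = (0.6127, 2.2145, -1.4616)

source (fourbar_fk): coupler pose = R=[0.9486 -0.3165 0.0000; 0.3165 0.9486 0.0000; 0.0000 0.0000 1.0000], t=(-0.1857, 0.6020, 0.0000)
after S1 (triangulate): (-1.1897, 1.9977, 1.5412)
after S2 (kf_track): (0.6127, 2.2145, -1.4616)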